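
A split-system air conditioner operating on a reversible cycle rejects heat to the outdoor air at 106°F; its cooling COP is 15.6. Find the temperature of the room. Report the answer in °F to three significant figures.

For a Carnot refrigerator COP_R = T_C/(T_H − T_C), so T_C = COP·T_H/(1 + COP).
With T_H = 314.26 K, T_C = 15.6 × 314.26/16.60 = 295.33 K.
Converting, 295.33 K = 71.92°F.

71.9 °F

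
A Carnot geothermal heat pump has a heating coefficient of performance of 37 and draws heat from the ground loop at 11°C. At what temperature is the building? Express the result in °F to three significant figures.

COP_HP = T_H/(T_H − T_C) rearranges to T_H = COP·T_C/(COP − 1).
With T_C = 284.15 K, T_H = 37 × 284.15/36.00 = 292.04 K.
Converting, 292.04 K = 66.01°F.

66.0 °F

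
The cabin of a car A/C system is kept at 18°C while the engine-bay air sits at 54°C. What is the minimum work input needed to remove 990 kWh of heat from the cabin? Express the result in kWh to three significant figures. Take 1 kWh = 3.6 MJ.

In absolute terms T_C = 291.15 K and T_H = 327.15 K, so ΔT = 36.00 K.
The reversible limit is COP_R = T_C/ΔT = 8.088, so W_min = Q_C/COP = Q_C·ΔT/T_C.
W_min = 990.0 × 36.00/291.15 = 122.4 kWh.

122 kWh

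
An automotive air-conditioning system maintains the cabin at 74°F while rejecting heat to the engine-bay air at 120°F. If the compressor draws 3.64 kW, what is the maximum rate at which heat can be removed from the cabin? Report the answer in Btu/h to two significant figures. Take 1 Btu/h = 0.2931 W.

In absolute terms T_C = 296.48 K and T_H = 322.04 K, so ΔT = 25.56 K.
COP_Carnot = T_C/ΔT = 296.48/25.56 = 11.60.
Q̇_max = COP_Carnot × Ẇ = 11.60 × 3.640 kW = 42.23 kW = 144100 Btu/h.

140000 Btu/h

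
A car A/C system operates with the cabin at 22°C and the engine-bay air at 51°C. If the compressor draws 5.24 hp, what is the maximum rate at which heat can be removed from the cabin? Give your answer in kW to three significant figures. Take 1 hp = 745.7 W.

39.8 kW

In absolute terms T_C = 295.15 K and T_H = 324.15 K, so ΔT = 29.00 K.
COP_Carnot = T_C/ΔT = 295.15/29.00 = 10.18.
Q̇_max = COP_Carnot × Ẇ = 10.18 × 5.240 hp = 53.33 hp = 39.77 kW.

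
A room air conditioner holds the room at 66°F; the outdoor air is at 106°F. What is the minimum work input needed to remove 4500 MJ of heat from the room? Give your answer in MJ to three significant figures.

In absolute terms T_C = 292.04 K and T_H = 314.26 K, so ΔT = 22.22 K.
The reversible limit is COP_R = T_C/ΔT = 13.14, so W_min = Q_C/COP = Q_C·ΔT/T_C.
W_min = 4500 × 22.22/292.04 = 342.4 MJ.

342 MJ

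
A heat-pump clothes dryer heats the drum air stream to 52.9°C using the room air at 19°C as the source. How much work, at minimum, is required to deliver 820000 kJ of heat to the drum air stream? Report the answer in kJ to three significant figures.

In absolute terms T_C = 292.15 K and T_H = 326.05 K, so ΔT = 33.90 K.
The reversible limit is COP_HP = T_H/ΔT = 9.618, so W_min = Q_H/COP = Q_H·ΔT/T_H.
W_min = 820000 × 33.90/326.05 = 85260 kJ.

85300 kJ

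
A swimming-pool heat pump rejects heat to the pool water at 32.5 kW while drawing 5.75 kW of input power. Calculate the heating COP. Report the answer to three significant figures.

5.65

The first law gives Q̇_H = Q̇_C + Ẇ, so the three rates are Q̇_C = 26.75, Q̇_H = 32.50, Ẇ = 5.750 kW.
COP_HP = Q̇_H/Ẇ = 32.50/5.750 = 5.652.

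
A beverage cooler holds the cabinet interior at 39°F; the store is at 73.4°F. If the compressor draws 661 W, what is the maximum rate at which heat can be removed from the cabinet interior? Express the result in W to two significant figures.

9600 W

In absolute terms T_C = 277.04 K and T_H = 296.15 K, so ΔT = 19.11 K.
COP_Carnot = T_C/ΔT = 277.04/19.11 = 14.50.
Q̇_max = COP_Carnot × Ẇ = 14.50 × 661.0 W = 9582 W.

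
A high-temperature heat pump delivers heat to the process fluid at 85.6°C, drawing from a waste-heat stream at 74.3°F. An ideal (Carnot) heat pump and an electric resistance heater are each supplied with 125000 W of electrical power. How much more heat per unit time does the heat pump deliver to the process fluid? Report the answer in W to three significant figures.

597000 W

In absolute terms T_C = 296.65 K and T_H = 358.75 K, so ΔT = 62.10 K.
COP_Carnot = T_H/ΔT = 358.75/62.10 = 5.777.
The heat pump delivers Q̇_H = COP × Ẇ = 722100 W; the resistance heater delivers Ẇ = 125000 W.
Extra = (COP − 1)·Ẇ = 597100 W.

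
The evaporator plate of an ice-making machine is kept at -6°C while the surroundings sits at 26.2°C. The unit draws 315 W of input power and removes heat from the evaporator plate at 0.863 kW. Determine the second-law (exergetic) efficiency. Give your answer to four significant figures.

0.3302

Converting, Q̇_C = 0.8630 kW = 863.0 W, so COP_actual = Q̇_C/Ẇ = 863.0/315.0 = 2.740.
In absolute terms T_C = 267.15 K and T_H = 299.35 K, so ΔT = 32.20 K.
COP_Carnot = T_C/ΔT = 267.15/32.20 = 8.297.
η_II = COP_actual/COP_Carnot = 2.740/8.297 = 0.3302.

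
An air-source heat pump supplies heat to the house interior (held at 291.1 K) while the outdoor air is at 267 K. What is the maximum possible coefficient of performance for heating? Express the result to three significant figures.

The reservoir spacing is ΔT = 291.1 − 267 = 24.10 K.
For a reversible cycle, COP_Carnot = T_H/ΔT = 291.10/24.10 = 12.08.

12.1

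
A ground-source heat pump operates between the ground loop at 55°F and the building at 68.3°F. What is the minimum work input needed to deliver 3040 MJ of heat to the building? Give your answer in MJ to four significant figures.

In absolute terms T_C = 285.93 K and T_H = 293.32 K, so ΔT = 7.389 K.
The reversible limit is COP_HP = T_H/ΔT = 39.70, so W_min = Q_H/COP = Q_H·ΔT/T_H.
W_min = 3040 × 7.389/293.32 = 76.58 MJ.

76.58 MJ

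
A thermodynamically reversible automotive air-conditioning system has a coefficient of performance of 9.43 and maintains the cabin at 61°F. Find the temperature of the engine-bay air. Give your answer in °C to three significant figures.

COP_R = T_C/(T_H − T_C) gives T_H − T_C = T_C/COP.
With T_C = 289.26 K, T_H = 289.26 × (1 + 1/9.43) = 319.94 K.
Converting, 319.94 K = 46.79°C.

46.8 °C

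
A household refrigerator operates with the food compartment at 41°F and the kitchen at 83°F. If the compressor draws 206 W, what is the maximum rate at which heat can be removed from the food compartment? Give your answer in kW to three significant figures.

2.46 kW

In absolute terms T_C = 278.15 K and T_H = 301.48 K, so ΔT = 23.33 K.
COP_Carnot = T_C/ΔT = 278.15/23.33 = 11.92.
Q̇_max = COP_Carnot × Ẇ = 11.92 × 206.0 W = 2456 W = 2.456 kW.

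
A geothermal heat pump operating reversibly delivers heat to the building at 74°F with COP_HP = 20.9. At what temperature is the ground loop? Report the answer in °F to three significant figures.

48.5 °F

COP_HP = T_H/(T_H − T_C) gives T_H − T_C = T_H/COP.
With T_H = 296.48 K, T_C = 296.48 × (1 − 1/20.9) = 282.30 K.
Converting, 282.30 K = 48.47°F.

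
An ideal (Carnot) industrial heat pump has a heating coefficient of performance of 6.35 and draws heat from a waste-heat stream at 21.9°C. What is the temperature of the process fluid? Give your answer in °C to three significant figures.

COP_HP = T_H/(T_H − T_C) rearranges to T_H = COP·T_C/(COP − 1).
With T_C = 295.05 K, T_H = 6.35 × 295.05/5.350 = 350.20 K.
Converting, 350.20 K = 77.05°C.

77.0 °C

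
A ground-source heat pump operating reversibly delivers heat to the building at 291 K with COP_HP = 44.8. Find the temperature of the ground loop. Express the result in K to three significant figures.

COP_HP = T_H/(T_H − T_C) gives T_H − T_C = T_H/COP.
With T_H = 291.00 K, T_C = 291.00 × (1 − 1/44.8) = 284.50 K.

285 K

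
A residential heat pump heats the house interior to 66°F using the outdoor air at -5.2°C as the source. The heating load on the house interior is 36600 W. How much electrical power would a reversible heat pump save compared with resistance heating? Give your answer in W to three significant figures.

In absolute terms T_C = 267.95 K and T_H = 292.04 K, so ΔT = 24.09 K.
COP_Carnot = T_H/ΔT = 292.04/24.09 = 12.12.
Resistance heating needs Ẇ_res = Q̇_H = 36600 W; the reversible heat pump needs only Ẇ_hp = Q̇_H/COP = 3019 W.
Saving = 36600 − 3019 = 33580 W.

33600 W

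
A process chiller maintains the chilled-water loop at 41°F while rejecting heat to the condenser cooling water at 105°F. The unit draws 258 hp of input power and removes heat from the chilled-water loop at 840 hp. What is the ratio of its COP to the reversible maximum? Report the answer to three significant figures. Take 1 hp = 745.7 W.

COP_actual = Q̇_C/Ẇ = 840.0/258.0 = 3.256.
In absolute terms T_C = 278.15 K and T_H = 313.71 K, so ΔT = 35.56 K.
COP_Carnot = T_C/ΔT = 278.15/35.56 = 7.823.
η_II = COP_actual/COP_Carnot = 3.256/7.823 = 0.4162.

0.416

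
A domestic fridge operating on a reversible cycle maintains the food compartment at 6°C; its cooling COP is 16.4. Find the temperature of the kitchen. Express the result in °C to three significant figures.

23.0 °C

COP_R = T_C/(T_H − T_C) gives T_H − T_C = T_C/COP.
With T_C = 279.15 K, T_H = 279.15 × (1 + 1/16.4) = 296.17 K.
Converting, 296.17 K = 23.02°C.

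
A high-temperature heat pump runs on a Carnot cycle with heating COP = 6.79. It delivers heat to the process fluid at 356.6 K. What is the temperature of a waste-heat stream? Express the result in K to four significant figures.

COP_HP = T_H/(T_H − T_C) gives T_H − T_C = T_H/COP.
With T_H = 356.60 K, T_C = 356.60 × (1 − 1/6.79) = 304.08 K.

304.1 K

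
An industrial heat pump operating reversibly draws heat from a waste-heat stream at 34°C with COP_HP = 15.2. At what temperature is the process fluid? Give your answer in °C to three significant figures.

55.6 °C

COP_HP = T_H/(T_H − T_C) rearranges to T_H = COP·T_C/(COP − 1).
With T_C = 307.15 K, T_H = 15.2 × 307.15/14.20 = 328.78 K.
Converting, 328.78 K = 55.63°C.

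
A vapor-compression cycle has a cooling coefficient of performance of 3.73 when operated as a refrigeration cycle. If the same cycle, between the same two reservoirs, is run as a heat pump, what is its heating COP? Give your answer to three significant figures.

The first law on one cycle gives Q_H = Q_C + W, so Q_H/W = Q_C/W + 1.
COP_HP = COP_R + 1 = 3.73 + 1 = 4.73.

4.73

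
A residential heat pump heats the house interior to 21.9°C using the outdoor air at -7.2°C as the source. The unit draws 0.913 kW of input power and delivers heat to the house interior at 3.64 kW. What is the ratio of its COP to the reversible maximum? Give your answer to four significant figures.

COP_actual = Q̇_H/Ẇ = 3.640/0.9130 = 3.987.
In absolute terms T_C = 265.95 K and T_H = 295.05 K, so ΔT = 29.10 K.
COP_Carnot = T_H/ΔT = 295.05/29.10 = 10.14.
η_II = COP_actual/COP_Carnot = 3.987/10.14 = 0.3932.

0.3932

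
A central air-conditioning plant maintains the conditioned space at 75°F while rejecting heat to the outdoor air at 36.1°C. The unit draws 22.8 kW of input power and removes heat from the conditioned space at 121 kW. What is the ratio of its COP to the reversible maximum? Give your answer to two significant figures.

COP_actual = Q̇_C/Ẇ = 121.0/22.80 = 5.307.
In absolute terms T_C = 297.04 K and T_H = 309.25 K, so ΔT = 12.21 K.
COP_Carnot = T_C/ΔT = 297.04/12.21 = 24.33.
η_II = COP_actual/COP_Carnot = 5.307/24.33 = 0.2182.

0.22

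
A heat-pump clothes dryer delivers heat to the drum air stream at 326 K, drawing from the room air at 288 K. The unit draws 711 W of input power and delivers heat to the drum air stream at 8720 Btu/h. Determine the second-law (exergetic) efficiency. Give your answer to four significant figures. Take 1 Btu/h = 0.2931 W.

Converting, Q̇_H = 8720 Btu/h = 2556 W, so COP_actual = Q̇_H/Ẇ = 2556/711.0 = 3.595.
The reservoir spacing is ΔT = 326 − 288 = 38.00 K.
COP_Carnot = T_H/ΔT = 326.00/38.00 = 8.579.
η_II = COP_actual/COP_Carnot = 3.595/8.579 = 0.4190.

0.4190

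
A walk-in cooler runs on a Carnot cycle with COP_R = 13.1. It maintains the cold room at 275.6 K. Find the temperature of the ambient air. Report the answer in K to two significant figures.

300 K

COP_R = T_C/(T_H − T_C) gives T_H − T_C = T_C/COP.
With T_C = 275.60 K, T_H = 275.60 × (1 + 1/13.1) = 296.64 K.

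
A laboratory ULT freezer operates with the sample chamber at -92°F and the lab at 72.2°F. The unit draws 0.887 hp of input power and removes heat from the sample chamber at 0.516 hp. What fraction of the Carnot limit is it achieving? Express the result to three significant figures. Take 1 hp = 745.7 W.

0.260

COP_actual = Q̇_C/Ẇ = 0.5160/0.8870 = 0.5817.
In absolute terms T_C = 204.26 K and T_H = 295.48 K, so ΔT = 91.22 K.
COP_Carnot = T_C/ΔT = 204.26/91.22 = 2.239.
η_II = COP_actual/COP_Carnot = 0.5817/2.239 = 0.2598.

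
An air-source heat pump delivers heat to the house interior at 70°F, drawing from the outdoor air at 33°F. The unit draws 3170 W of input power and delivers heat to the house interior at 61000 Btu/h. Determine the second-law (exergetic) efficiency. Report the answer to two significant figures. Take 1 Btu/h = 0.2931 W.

0.39

Converting, Q̇_H = 61000 Btu/h = 17880 W, so COP_actual = Q̇_H/Ẇ = 17880/3170 = 5.640.
In absolute terms T_C = 273.71 K and T_H = 294.26 K, so ΔT = 20.56 K.
COP_Carnot = T_H/ΔT = 294.26/20.56 = 14.32.
η_II = COP_actual/COP_Carnot = 5.640/14.32 = 0.3940.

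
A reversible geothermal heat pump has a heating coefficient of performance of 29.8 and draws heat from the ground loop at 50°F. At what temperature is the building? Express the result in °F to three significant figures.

67.7 °F

COP_HP = T_H/(T_H − T_C) rearranges to T_H = COP·T_C/(COP − 1).
With T_C = 283.15 K, T_H = 29.8 × 283.15/28.80 = 292.98 K.
Converting, 292.98 K = 67.70°F.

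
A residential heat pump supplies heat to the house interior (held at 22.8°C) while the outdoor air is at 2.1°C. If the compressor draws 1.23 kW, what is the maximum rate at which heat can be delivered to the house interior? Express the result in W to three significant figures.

17600 W

In absolute terms T_C = 275.25 K and T_H = 295.95 K, so ΔT = 20.70 K.
COP_Carnot = T_H/ΔT = 295.95/20.70 = 14.30.
Q̇_max = COP_Carnot × Ẇ = 14.30 × 1.230 kW = 17.59 kW = 17590 W.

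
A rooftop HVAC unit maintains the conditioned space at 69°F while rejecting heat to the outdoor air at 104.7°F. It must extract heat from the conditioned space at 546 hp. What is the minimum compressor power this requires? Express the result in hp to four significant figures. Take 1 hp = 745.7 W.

36.87 hp

In absolute terms T_C = 293.71 K and T_H = 313.54 K, so ΔT = 19.83 K.
COP_Carnot = T_C/ΔT = 293.71/19.83 = 14.81.
Ẇ_min = Q̇/COP_Carnot = 546.0/14.81 = 36.87 hp.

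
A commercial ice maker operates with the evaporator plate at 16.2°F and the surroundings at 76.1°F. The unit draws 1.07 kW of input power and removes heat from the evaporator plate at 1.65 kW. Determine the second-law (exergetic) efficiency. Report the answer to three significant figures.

0.194

COP_actual = Q̇_C/Ẇ = 1.650/1.070 = 1.542.
In absolute terms T_C = 264.37 K and T_H = 297.65 K, so ΔT = 33.28 K.
COP_Carnot = T_C/ΔT = 264.37/33.28 = 7.944.
η_II = COP_actual/COP_Carnot = 1.542/7.944 = 0.1941.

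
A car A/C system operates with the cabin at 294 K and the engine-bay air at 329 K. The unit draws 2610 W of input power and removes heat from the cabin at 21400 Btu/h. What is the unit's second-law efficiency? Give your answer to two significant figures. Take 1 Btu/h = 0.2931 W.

0.29

Converting, Q̇_C = 21400 Btu/h = 6272 W, so COP_actual = Q̇_C/Ẇ = 6272/2610 = 2.403.
The reservoir spacing is ΔT = 329 − 294 = 35.00 K.
COP_Carnot = T_C/ΔT = 294.00/35.00 = 8.400.
η_II = COP_actual/COP_Carnot = 2.403/8.400 = 0.2861.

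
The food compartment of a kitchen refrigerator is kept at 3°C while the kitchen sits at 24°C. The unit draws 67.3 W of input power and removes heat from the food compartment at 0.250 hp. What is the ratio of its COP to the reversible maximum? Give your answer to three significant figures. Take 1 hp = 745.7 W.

Converting, Q̇_C = 0.2500 hp = 186.4 W, so COP_actual = Q̇_C/Ẇ = 186.4/67.30 = 2.770.
In absolute terms T_C = 276.15 K and T_H = 297.15 K, so ΔT = 21.00 K.
COP_Carnot = T_C/ΔT = 276.15/21.00 = 13.15.
η_II = COP_actual/COP_Carnot = 2.770/13.15 = 0.2107.

0.211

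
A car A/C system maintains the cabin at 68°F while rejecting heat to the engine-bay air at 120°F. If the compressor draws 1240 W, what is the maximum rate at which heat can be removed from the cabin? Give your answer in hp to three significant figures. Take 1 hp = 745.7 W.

In absolute terms T_C = 293.15 K and T_H = 322.04 K, so ΔT = 28.89 K.
COP_Carnot = T_C/ΔT = 293.15/28.89 = 10.15.
Q̇_max = COP_Carnot × Ẇ = 10.15 × 1240 W = 12580 W = 16.87 hp.

16.9 hp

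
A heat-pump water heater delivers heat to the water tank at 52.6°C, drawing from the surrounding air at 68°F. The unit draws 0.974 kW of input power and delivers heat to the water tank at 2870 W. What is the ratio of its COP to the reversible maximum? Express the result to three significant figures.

0.295

Converting, Q̇_H = 2870 W = 2.870 kW, so COP_actual = Q̇_H/Ẇ = 2.870/0.9740 = 2.947.
In absolute terms T_C = 293.15 K and T_H = 325.75 K, so ΔT = 32.60 K.
COP_Carnot = T_H/ΔT = 325.75/32.60 = 9.992.
η_II = COP_actual/COP_Carnot = 2.947/9.992 = 0.2949.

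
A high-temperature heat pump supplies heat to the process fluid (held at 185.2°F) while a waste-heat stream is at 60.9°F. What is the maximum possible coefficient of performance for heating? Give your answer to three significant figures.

5.19

In absolute terms T_C = 289.21 K and T_H = 358.26 K, so ΔT = 69.06 K.
For a reversible cycle, COP_Carnot = T_H/ΔT = 358.26/69.06 = 5.188.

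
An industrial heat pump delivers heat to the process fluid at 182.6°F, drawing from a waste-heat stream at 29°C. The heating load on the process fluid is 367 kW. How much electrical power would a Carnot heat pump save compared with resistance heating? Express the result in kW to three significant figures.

311 kW

In absolute terms T_C = 302.15 K and T_H = 356.82 K, so ΔT = 54.67 K.
COP_Carnot = T_H/ΔT = 356.82/54.67 = 6.527.
Resistance heating needs Ẇ_res = Q̇_H = 367.0 kW; the reversible heat pump needs only Ẇ_hp = Q̇_H/COP = 56.23 kW.
Saving = 367.0 − 56.23 = 310.8 kW.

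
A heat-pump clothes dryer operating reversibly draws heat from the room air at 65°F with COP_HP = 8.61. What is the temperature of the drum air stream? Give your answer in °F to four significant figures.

COP_HP = T_H/(T_H − T_C) rearranges to T_H = COP·T_C/(COP − 1).
With T_C = 291.48 K, T_H = 8.61 × 291.48/7.610 = 329.79 K.
Converting, 329.79 K = 133.94°F.

133.9 °F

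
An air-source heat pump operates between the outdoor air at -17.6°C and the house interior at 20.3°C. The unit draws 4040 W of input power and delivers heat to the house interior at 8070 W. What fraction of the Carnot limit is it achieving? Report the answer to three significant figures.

0.258

COP_actual = Q̇_H/Ẇ = 8070/4040 = 1.998.
In absolute terms T_C = 255.55 K and T_H = 293.45 K, so ΔT = 37.90 K.
COP_Carnot = T_H/ΔT = 293.45/37.90 = 7.743.
η_II = COP_actual/COP_Carnot = 1.998/7.743 = 0.2580.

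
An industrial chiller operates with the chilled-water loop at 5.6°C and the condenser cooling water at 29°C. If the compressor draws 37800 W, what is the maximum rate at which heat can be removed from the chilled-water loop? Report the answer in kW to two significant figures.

450 kW

In absolute terms T_C = 278.75 K and T_H = 302.15 K, so ΔT = 23.40 K.
COP_Carnot = T_C/ΔT = 278.75/23.40 = 11.91.
Q̇_max = COP_Carnot × Ẇ = 11.91 × 37800 W = 450300 W = 450.3 kW.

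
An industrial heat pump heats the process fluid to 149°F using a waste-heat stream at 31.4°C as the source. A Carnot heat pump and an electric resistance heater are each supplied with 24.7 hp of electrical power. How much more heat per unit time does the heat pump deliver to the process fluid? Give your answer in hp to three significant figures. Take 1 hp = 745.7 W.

In absolute terms T_C = 304.55 K and T_H = 338.15 K, so ΔT = 33.60 K.
COP_Carnot = T_H/ΔT = 338.15/33.60 = 10.06.
The heat pump delivers Q̇_H = COP × Ẇ = 248.6 hp; the resistance heater delivers Ẇ = 24.70 hp.
Extra = (COP − 1)·Ẇ = 223.9 hp.

224 hp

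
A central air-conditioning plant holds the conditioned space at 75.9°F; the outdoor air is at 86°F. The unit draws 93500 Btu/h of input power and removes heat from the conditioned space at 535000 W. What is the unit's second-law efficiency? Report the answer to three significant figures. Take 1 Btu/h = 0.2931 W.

Converting, Q̇_C = 535000 W = 1825000 Btu/h, so COP_actual = Q̇_C/Ẇ = 1825000/93500 = 19.52.
In absolute terms T_C = 297.54 K and T_H = 303.15 K, so ΔT = 5.611 K.
COP_Carnot = T_C/ΔT = 297.54/5.611 = 53.03.
η_II = COP_actual/COP_Carnot = 19.52/53.03 = 0.3682.

0.368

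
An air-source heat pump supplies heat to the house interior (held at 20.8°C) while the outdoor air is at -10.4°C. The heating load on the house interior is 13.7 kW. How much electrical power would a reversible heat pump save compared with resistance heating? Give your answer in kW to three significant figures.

In absolute terms T_C = 262.75 K and T_H = 293.95 K, so ΔT = 31.20 K.
COP_Carnot = T_H/ΔT = 293.95/31.20 = 9.421.
Resistance heating needs Ẇ_res = Q̇_H = 13.70 kW; the reversible heat pump needs only Ẇ_hp = Q̇_H/COP = 1.454 kW.
Saving = 13.70 − 1.454 = 12.25 kW.

12.2 kW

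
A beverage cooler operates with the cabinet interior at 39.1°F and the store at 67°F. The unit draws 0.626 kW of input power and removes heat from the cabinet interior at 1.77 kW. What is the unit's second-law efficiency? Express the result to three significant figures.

0.158

COP_actual = Q̇_C/Ẇ = 1.770/0.6260 = 2.827.
In absolute terms T_C = 277.09 K and T_H = 292.59 K, so ΔT = 15.50 K.
COP_Carnot = T_C/ΔT = 277.09/15.50 = 17.88.
η_II = COP_actual/COP_Carnot = 2.827/17.88 = 0.1582.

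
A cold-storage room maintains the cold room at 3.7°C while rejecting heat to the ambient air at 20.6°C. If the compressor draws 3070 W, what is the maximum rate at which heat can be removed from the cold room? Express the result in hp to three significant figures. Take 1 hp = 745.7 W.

67.4 hp

In absolute terms T_C = 276.85 K and T_H = 293.75 K, so ΔT = 16.90 K.
COP_Carnot = T_C/ΔT = 276.85/16.90 = 16.38.
Q̇_max = COP_Carnot × Ẇ = 16.38 × 3070 W = 50290 W = 67.44 hp.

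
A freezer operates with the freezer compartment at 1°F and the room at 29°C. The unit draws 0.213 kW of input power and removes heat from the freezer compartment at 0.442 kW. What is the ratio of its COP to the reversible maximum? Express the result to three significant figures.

0.375

COP_actual = Q̇_C/Ẇ = 0.4420/0.2130 = 2.075.
In absolute terms T_C = 255.93 K and T_H = 302.15 K, so ΔT = 46.22 K.
COP_Carnot = T_C/ΔT = 255.93/46.22 = 5.537.
η_II = COP_actual/COP_Carnot = 2.075/5.537 = 0.3748.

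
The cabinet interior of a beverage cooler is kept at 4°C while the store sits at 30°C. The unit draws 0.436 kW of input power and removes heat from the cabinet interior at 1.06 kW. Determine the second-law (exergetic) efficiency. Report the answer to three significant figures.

0.228

COP_actual = Q̇_C/Ẇ = 1.060/0.4360 = 2.431.
In absolute terms T_C = 277.15 K and T_H = 303.15 K, so ΔT = 26.00 K.
COP_Carnot = T_C/ΔT = 277.15/26.00 = 10.66.
η_II = COP_actual/COP_Carnot = 2.431/10.66 = 0.2281.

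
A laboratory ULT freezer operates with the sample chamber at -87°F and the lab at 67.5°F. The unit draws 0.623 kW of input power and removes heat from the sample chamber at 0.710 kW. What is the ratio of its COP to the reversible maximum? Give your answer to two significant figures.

COP_actual = Q̇_C/Ẇ = 0.7100/0.6230 = 1.140.
In absolute terms T_C = 207.04 K and T_H = 292.87 K, so ΔT = 85.83 K.
COP_Carnot = T_C/ΔT = 207.04/85.83 = 2.412.
η_II = COP_actual/COP_Carnot = 1.140/2.412 = 0.4725.

0.47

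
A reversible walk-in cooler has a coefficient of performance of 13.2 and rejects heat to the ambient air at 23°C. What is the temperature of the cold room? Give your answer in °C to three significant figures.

2.14 °C

For a Carnot refrigerator COP_R = T_C/(T_H − T_C), so T_C = COP·T_H/(1 + COP).
With T_H = 296.15 K, T_C = 13.2 × 296.15/14.20 = 275.29 K.
Converting, 275.29 K = 2.14°C.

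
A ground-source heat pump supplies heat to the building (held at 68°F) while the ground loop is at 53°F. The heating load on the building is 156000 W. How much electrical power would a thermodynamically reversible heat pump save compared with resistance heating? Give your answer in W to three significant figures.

152000 W

In absolute terms T_C = 284.82 K and T_H = 293.15 K, so ΔT = 8.333 K.
COP_Carnot = T_H/ΔT = 293.15/8.333 = 35.18.
Resistance heating needs Ẇ_res = Q̇_H = 156000 W; the reversible heat pump needs only Ẇ_hp = Q̇_H/COP = 4435 W.
Saving = 156000 − 4435 = 151600 W.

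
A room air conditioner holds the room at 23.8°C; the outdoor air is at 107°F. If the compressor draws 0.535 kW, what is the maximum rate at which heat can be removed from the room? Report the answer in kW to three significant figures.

In absolute terms T_C = 296.95 K and T_H = 314.82 K, so ΔT = 17.87 K.
COP_Carnot = T_C/ΔT = 296.95/17.87 = 16.62.
Q̇_max = COP_Carnot × Ẇ = 16.62 × 0.5350 kW = 8.892 kW.

8.89 kW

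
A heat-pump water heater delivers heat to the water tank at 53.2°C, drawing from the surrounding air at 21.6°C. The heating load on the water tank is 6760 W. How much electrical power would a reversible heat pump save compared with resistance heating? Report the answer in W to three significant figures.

6110 W

In absolute terms T_C = 294.75 K and T_H = 326.35 K, so ΔT = 31.60 K.
COP_Carnot = T_H/ΔT = 326.35/31.60 = 10.33.
Resistance heating needs Ẇ_res = Q̇_H = 6760 W; the reversible heat pump needs only Ẇ_hp = Q̇_H/COP = 654.6 W.
Saving = 6760 − 654.6 = 6105 W.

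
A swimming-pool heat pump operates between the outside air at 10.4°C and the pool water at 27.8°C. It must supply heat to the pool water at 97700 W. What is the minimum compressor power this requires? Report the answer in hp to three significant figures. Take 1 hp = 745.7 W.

7.58 hp

In absolute terms T_C = 283.55 K and T_H = 300.95 K, so ΔT = 17.40 K.
COP_Carnot = T_H/ΔT = 300.95/17.40 = 17.30.
Ẇ_min = Q̇/COP_Carnot = 97700/17.30 = 5649 W = 7.575 hp.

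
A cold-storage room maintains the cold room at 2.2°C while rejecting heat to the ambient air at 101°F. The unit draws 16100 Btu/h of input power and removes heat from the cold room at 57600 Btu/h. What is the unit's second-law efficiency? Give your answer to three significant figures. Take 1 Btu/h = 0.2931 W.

COP_actual = Q̇_C/Ẇ = 57600/16100 = 3.578.
In absolute terms T_C = 275.35 K and T_H = 311.48 K, so ΔT = 36.13 K.
COP_Carnot = T_C/ΔT = 275.35/36.13 = 7.620.
η_II = COP_actual/COP_Carnot = 3.578/7.620 = 0.4695.

0.469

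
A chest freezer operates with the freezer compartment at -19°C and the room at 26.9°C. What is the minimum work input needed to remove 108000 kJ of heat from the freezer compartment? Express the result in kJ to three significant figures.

In absolute terms T_C = 254.15 K and T_H = 300.05 K, so ΔT = 45.90 K.
The reversible limit is COP_R = T_C/ΔT = 5.537, so W_min = Q_C/COP = Q_C·ΔT/T_C.
W_min = 108000 × 45.90/254.15 = 19510 kJ.

19500 kJ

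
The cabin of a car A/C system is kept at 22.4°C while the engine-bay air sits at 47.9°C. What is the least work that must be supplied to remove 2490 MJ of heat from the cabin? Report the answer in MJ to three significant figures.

215 MJ

In absolute terms T_C = 295.55 K and T_H = 321.05 K, so ΔT = 25.50 K.
The reversible limit is COP_R = T_C/ΔT = 11.59, so W_min = Q_C/COP = Q_C·ΔT/T_C.
W_min = 2490 × 25.50/295.55 = 214.8 MJ.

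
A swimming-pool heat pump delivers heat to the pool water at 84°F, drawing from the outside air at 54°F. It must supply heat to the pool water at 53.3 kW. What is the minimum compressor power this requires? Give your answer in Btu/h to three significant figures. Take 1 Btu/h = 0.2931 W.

In absolute terms T_C = 285.37 K and T_H = 302.04 K, so ΔT = 16.67 K.
COP_Carnot = T_H/ΔT = 302.04/16.67 = 18.12.
Ẇ_min = Q̇/COP_Carnot = 53.30/18.12 = 2.941 kW = 10030 Btu/h.

10000 Btu/h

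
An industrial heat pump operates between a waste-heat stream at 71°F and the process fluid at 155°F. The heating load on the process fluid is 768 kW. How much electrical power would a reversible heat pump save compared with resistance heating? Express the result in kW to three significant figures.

663 kW

In absolute terms T_C = 294.82 K and T_H = 341.48 K, so ΔT = 46.67 K.
COP_Carnot = T_H/ΔT = 341.48/46.67 = 7.318.
Resistance heating needs Ẇ_res = Q̇_H = 768.0 kW; the reversible heat pump needs only Ẇ_hp = Q̇_H/COP = 105.0 kW.
Saving = 768.0 − 105.0 = 663.0 kW.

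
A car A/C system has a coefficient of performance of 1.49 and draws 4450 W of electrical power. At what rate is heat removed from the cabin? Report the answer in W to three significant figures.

6630 W

Q̇_C = COP × Ẇ = 1.49 × 4450 = 6631 W.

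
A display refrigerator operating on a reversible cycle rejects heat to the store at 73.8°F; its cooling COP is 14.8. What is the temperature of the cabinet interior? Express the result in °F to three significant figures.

40.0 °F

For a Carnot refrigerator COP_R = T_C/(T_H − T_C), so T_C = COP·T_H/(1 + COP).
With T_H = 296.37 K, T_C = 14.8 × 296.37/15.80 = 277.61 K.
Converting, 277.61 K = 40.04°F.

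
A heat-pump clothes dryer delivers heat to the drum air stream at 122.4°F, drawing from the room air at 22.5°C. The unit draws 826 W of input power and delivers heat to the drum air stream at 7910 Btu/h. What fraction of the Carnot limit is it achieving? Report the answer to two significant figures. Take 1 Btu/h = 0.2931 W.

0.24

Converting, Q̇_H = 7910 Btu/h = 2318 W, so COP_actual = Q̇_H/Ẇ = 2318/826.0 = 2.807.
In absolute terms T_C = 295.65 K and T_H = 323.37 K, so ΔT = 27.72 K.
COP_Carnot = T_H/ΔT = 323.37/27.72 = 11.66.
η_II = COP_actual/COP_Carnot = 2.807/11.66 = 0.2406.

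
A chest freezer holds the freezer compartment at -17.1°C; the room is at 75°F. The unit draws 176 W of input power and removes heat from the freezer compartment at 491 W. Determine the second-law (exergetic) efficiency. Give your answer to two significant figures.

COP_actual = Q̇_C/Ẇ = 491.0/176.0 = 2.790.
In absolute terms T_C = 256.05 K and T_H = 297.04 K, so ΔT = 40.99 K.
COP_Carnot = T_C/ΔT = 256.05/40.99 = 6.247.
η_II = COP_actual/COP_Carnot = 2.790/6.247 = 0.4466.

0.45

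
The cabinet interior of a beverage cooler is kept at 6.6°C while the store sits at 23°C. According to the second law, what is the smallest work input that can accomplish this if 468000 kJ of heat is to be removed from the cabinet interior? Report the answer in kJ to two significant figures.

In absolute terms T_C = 279.75 K and T_H = 296.15 K, so ΔT = 16.40 K.
The reversible limit is COP_R = T_C/ΔT = 17.06, so W_min = Q_C/COP = Q_C·ΔT/T_C.
W_min = 468000 × 16.40/279.75 = 27440 kJ.

27000 kJ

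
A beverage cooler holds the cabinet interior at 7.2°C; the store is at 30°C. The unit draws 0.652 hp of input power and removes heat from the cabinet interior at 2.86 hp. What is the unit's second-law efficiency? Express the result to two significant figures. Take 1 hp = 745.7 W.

0.36

COP_actual = Q̇_C/Ẇ = 2.860/0.6520 = 4.387.
In absolute terms T_C = 280.35 K and T_H = 303.15 K, so ΔT = 22.80 K.
COP_Carnot = T_C/ΔT = 280.35/22.80 = 12.30.
η_II = COP_actual/COP_Carnot = 4.387/12.30 = 0.3567.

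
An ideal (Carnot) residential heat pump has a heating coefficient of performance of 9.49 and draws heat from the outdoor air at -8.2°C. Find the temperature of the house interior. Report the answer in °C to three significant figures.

23.0 °C

COP_HP = T_H/(T_H − T_C) rearranges to T_H = COP·T_C/(COP − 1).
With T_C = 264.95 K, T_H = 9.49 × 264.95/8.490 = 296.16 K.
Converting, 296.16 K = 23.01°C.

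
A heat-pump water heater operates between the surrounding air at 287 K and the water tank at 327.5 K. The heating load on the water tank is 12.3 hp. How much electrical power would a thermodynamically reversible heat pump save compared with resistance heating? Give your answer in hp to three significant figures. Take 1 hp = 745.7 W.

The reservoir spacing is ΔT = 327.5 − 287 = 40.50 K.
COP_Carnot = T_H/ΔT = 327.50/40.50 = 8.086.
Resistance heating needs Ẇ_res = Q̇_H = 12.30 hp; the reversible heat pump needs only Ẇ_hp = Q̇_H/COP = 1.521 hp.
Saving = 12.30 − 1.521 = 10.78 hp.

10.8 hp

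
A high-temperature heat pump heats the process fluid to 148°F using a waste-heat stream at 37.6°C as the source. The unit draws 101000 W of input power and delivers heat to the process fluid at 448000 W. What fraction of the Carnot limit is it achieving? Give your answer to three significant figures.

0.353

COP_actual = Q̇_H/Ẇ = 448000/101000 = 4.436.
In absolute terms T_C = 310.75 K and T_H = 337.59 K, so ΔT = 26.84 K.
COP_Carnot = T_H/ΔT = 337.59/26.84 = 12.58.
η_II = COP_actual/COP_Carnot = 4.436/12.58 = 0.3527.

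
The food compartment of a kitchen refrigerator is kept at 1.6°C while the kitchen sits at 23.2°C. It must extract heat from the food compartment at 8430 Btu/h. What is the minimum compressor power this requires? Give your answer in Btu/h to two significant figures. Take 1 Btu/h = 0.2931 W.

660 Btu/h

In absolute terms T_C = 274.75 K and T_H = 296.35 K, so ΔT = 21.60 K.
COP_Carnot = T_C/ΔT = 274.75/21.60 = 12.72.
Ẇ_min = Q̇/COP_Carnot = 8430/12.72 = 662.7 Btu/h.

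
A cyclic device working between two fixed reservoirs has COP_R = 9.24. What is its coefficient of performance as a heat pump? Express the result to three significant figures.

10.2

The first law on one cycle gives Q_H = Q_C + W, so Q_H/W = Q_C/W + 1.
COP_HP = COP_R + 1 = 9.24 + 1 = 10.24.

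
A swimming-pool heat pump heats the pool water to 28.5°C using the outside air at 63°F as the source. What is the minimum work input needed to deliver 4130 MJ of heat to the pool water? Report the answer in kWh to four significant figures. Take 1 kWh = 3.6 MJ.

42.89 kWh

In absolute terms T_C = 290.37 K and T_H = 301.65 K, so ΔT = 11.28 K.
The reversible limit is COP_HP = T_H/ΔT = 26.75, so W_min = Q_H/COP = Q_H·ΔT/T_H.
W_min = 4130 × 11.28/301.65 = 154.4 MJ = 42.89 kWh.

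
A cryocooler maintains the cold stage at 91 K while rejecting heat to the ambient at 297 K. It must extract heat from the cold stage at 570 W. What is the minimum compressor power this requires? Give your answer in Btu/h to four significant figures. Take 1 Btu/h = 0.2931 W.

The reservoir spacing is ΔT = 297 − 91 = 206.0 K.
COP_Carnot = T_C/ΔT = 91.00/206.0 = 0.4417.
Ẇ_min = Q̇/COP_Carnot = 570.0/0.4417 = 1290 W = 4402 Btu/h.

4402 Btu/h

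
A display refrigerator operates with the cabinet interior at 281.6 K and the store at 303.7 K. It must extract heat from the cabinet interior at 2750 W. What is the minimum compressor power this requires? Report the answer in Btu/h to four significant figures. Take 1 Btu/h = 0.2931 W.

736.3 Btu/h

The reservoir spacing is ΔT = 303.7 − 281.6 = 22.10 K.
COP_Carnot = T_C/ΔT = 281.60/22.10 = 12.74.
Ẇ_min = Q̇/COP_Carnot = 2750/12.74 = 215.8 W = 736.3 Btu/h.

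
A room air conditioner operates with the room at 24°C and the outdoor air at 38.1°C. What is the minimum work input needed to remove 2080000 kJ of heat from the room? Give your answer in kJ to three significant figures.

In absolute terms T_C = 297.15 K and T_H = 311.25 K, so ΔT = 14.10 K.
The reversible limit is COP_R = T_C/ΔT = 21.07, so W_min = Q_C/COP = Q_C·ΔT/T_C.
W_min = 2080000 × 14.10/297.15 = 98700 kJ.

98700 kJ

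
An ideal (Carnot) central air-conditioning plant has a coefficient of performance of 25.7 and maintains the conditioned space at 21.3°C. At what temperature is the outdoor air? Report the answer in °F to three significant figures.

91.0 °F

COP_R = T_C/(T_H − T_C) gives T_H − T_C = T_C/COP.
With T_C = 294.45 K, T_H = 294.45 × (1 + 1/25.7) = 305.91 K.
Converting, 305.91 K = 90.96°F.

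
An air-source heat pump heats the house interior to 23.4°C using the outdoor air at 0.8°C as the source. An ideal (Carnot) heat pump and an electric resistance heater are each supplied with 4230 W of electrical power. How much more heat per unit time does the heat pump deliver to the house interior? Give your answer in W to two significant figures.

In absolute terms T_C = 273.95 K and T_H = 296.55 K, so ΔT = 22.60 K.
COP_Carnot = T_H/ΔT = 296.55/22.60 = 13.12.
The heat pump delivers Q̇_H = COP × Ẇ = 55500 W; the resistance heater delivers Ẇ = 4230 W.
Extra = (COP − 1)·Ẇ = 51270 W.

51000 W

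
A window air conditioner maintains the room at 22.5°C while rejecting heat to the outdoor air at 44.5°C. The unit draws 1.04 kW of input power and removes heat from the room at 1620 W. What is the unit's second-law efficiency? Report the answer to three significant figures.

Converting, Q̇_C = 1620 W = 1.620 kW, so COP_actual = Q̇_C/Ẇ = 1.620/1.040 = 1.558.
In absolute terms T_C = 295.65 K and T_H = 317.65 K, so ΔT = 22.00 K.
COP_Carnot = T_C/ΔT = 295.65/22.00 = 13.44.
η_II = COP_actual/COP_Carnot = 1.558/13.44 = 0.1159.

0.116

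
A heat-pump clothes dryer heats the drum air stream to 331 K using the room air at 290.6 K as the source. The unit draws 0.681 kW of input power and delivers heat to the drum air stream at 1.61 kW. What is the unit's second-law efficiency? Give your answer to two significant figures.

0.29

COP_actual = Q̇_H/Ẇ = 1.610/0.6810 = 2.364.
The reservoir spacing is ΔT = 331 − 290.6 = 40.40 K.
COP_Carnot = T_H/ΔT = 331.00/40.40 = 8.193.
η_II = COP_actual/COP_Carnot = 2.364/8.193 = 0.2886.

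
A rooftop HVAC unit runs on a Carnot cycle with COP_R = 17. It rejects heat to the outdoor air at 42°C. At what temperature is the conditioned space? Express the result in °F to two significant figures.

76 °F

For a Carnot refrigerator COP_R = T_C/(T_H − T_C), so T_C = COP·T_H/(1 + COP).
With T_H = 315.15 K, T_C = 17 × 315.15/18.00 = 297.64 K.
Converting, 297.64 K = 76.09°F.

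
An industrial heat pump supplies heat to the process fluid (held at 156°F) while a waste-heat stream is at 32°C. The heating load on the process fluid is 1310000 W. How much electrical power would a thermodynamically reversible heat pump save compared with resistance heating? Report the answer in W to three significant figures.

1170000 W

In absolute terms T_C = 305.15 K and T_H = 342.04 K, so ΔT = 36.89 K.
COP_Carnot = T_H/ΔT = 342.04/36.89 = 9.272.
Resistance heating needs Ẇ_res = Q̇_H = 1310000 W; the reversible heat pump needs only Ẇ_hp = Q̇_H/COP = 141300 W.
Saving = 1310000 − 141300 = 1169000 W.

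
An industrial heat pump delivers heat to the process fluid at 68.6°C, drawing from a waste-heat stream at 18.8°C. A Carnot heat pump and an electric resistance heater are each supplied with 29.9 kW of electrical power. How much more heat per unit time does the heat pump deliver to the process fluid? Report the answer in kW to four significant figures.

175.3 kW

In absolute terms T_C = 291.95 K and T_H = 341.75 K, so ΔT = 49.80 K.
COP_Carnot = T_H/ΔT = 341.75/49.80 = 6.862.
The heat pump delivers Q̇_H = COP × Ẇ = 205.2 kW; the resistance heater delivers Ẇ = 29.90 kW.
Extra = (COP − 1)·Ẇ = 175.3 kW.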